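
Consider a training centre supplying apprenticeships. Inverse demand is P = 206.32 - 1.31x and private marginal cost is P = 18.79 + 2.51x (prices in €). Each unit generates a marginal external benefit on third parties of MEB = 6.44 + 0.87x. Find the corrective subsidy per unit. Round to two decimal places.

Social marginal cost = private MC − MEB = 12.35 + 1.64x.
Set SMC = demand: 12.35 + 1.64x = 206.32 - 1.31x → x* = 65.7525.
The Pigouvian subsidy equals MEB at x*: 6.44 + 0.87×65.7525 = 63.6447.

subsidy = €63.64 per unit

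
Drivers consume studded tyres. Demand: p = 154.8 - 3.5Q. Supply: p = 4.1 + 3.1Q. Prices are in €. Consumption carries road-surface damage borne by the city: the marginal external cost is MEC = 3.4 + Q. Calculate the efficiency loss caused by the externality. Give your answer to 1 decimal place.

DWL = €45.3

Market equilibrium (private): 4.1 + 3.1Q = 154.8 - 3.5Q → Q_m = 22.8333.
Social marginal benefit = demand − MEC = 151.4 - 4.5Q.
Set SMB = MC: 151.4 - 4.5Q = 4.1 + 3.1Q → Q* = 19.3816.
Height of the DWL triangle at Q_m is MC(Q_m) − SMB(Q_m) = MEC(Q_m) = 26.2333.
DWL = ½ × 3.4517 × 26.2333 = 45.2747.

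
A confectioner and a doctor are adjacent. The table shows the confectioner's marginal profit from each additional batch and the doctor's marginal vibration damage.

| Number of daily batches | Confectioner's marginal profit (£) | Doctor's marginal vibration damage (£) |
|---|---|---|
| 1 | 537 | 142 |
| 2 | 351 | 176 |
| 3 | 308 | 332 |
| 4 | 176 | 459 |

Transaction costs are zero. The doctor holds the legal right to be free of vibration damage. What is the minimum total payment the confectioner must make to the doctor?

£318

Efficient level: marginal profit ≥ marginal vibration damage through level 2, so k* = 2.
With the doctor holding the right, the confectioner must at least compensate total damage at k*: 142 + 176 = 318.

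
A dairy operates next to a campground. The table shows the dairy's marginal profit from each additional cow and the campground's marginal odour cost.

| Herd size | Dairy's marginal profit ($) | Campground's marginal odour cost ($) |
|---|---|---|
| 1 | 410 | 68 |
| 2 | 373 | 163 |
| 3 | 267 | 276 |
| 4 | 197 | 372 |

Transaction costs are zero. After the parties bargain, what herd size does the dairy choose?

Bargaining reaches the level where marginal profit last exceeds marginal odour cost.
That holds through level 2 (373 ≥ 163) but not at 3 (267 < 276).

2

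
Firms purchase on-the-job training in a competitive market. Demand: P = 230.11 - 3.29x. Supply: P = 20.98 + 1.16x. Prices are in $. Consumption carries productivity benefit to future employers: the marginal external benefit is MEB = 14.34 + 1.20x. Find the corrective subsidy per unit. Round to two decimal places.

subsidy = $96.85 per unit

Social marginal benefit = demand + MEB = 244.45 - 2.09x.
Set SMB = MC: 244.45 - 2.09x = 20.98 + 1.16x → x* = 68.7600.
The Pigouvian subsidy equals MEB at x*: 14.34 + 1.20×68.7600 = 96.8520.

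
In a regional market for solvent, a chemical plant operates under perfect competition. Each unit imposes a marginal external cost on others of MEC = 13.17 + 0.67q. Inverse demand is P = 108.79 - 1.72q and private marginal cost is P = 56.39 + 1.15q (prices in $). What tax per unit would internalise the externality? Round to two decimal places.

tax = $20.59 per unit

Social marginal cost = private MC + MEC = 69.56 + 1.82q.
Set SMC = demand: 69.56 + 1.82q = 108.79 - 1.72q → q* = 11.0819.
The Pigouvian tax equals MEC at q*: 13.17 + 0.67×11.0819 = 20.5949.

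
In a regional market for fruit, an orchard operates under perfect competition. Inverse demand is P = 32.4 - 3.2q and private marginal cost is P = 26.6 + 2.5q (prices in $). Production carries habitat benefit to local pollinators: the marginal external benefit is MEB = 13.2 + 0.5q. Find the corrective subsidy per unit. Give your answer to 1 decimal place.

Social marginal cost = private MC − MEB = 13.4 + 2.0q.
Set SMC = demand: 13.4 + 2.0q = 32.4 - 3.2q → q* = 3.6538.
The Pigouvian subsidy equals MEB at q*: 13.2 + 0.5×3.6538 = 15.0269.

subsidy = $15.0 per unit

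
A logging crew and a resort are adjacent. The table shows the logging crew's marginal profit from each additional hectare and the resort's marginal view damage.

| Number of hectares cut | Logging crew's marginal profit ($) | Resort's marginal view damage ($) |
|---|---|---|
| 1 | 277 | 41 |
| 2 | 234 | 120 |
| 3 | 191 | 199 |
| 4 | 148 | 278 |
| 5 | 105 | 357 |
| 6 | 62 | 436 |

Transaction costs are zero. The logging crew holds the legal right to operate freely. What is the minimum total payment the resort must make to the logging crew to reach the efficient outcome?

$506

Left alone the logging crew would choose level 6 (marginal profit stays positive).
Efficient level: k* = 2 (marginal profit ≥ marginal view damage through 2).
The resort must at least cover the logging crew's forgone profit from cutting 6→2: 191 + 148 + 105 + 62 = 506.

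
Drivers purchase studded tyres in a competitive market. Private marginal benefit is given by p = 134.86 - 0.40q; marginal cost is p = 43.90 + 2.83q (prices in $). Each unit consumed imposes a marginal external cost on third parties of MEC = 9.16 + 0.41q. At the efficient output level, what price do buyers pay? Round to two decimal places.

P = $125.87

Social marginal benefit = demand − MEC = 125.70 - 0.81q.
Set SMB = MC: 125.70 - 0.81q = 43.90 + 2.83q → q* = 22.4725.
Consumer price on the demand curve at q*: 134.86 − 0.40×22.4725 = 125.8710.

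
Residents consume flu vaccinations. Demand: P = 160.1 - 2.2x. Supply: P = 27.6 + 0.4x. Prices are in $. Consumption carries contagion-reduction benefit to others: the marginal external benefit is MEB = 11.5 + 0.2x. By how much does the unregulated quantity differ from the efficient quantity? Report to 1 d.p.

Market equilibrium (private): 27.6 + 0.4x = 160.1 - 2.2x → x_m = 50.9615.
Social marginal benefit = demand + MEB = 171.6 - 2.0x.
Set SMB = MC: 171.6 - 2.0x = 27.6 + 0.4x → x* = 60.0000.
Gap = |50.9615 − 60.0000| = 9.0385.

9.0 units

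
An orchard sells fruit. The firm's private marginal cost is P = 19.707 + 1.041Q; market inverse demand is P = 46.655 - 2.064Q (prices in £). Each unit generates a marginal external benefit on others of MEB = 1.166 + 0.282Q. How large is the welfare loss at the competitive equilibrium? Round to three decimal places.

Market equilibrium (private): 19.707 + 1.041Q = 46.655 - 2.064Q → Q_m = 8.6789.
Social marginal cost = private MC − MEB = 18.541 + 0.759Q.
Set SMC = demand: 18.541 + 0.759Q = 46.655 - 2.064Q → Q* = 9.9589.
The loss is the area between SMC and demand from Q* to Q_m; with linear curves that's a triangle of height MEB(Q_m).
DWL = ½ × 1.2800 × 3.6135 = 2.3126.

DWL = £2.313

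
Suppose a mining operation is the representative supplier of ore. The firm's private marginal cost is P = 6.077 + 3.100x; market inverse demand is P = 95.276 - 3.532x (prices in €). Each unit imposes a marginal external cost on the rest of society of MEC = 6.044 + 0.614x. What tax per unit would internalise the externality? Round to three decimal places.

tax = €13.090 per unit

Social marginal cost = private MC + MEC = 12.121 + 3.714x.
Set SMC = demand: 12.121 + 3.714x = 95.276 - 3.532x → x* = 11.4760.
The Pigouvian tax equals MEC at x*: 6.044 + 0.614×11.4760 = 13.0903.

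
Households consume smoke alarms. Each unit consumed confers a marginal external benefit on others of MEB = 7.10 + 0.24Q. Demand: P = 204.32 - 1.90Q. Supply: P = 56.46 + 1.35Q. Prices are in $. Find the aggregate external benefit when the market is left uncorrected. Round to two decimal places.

Market equilibrium (private): 56.46 + 1.35Q = 204.32 - 1.90Q → Q_m = 45.4954.
Total external benefit = ∫₀^{Q_m} (7.10 + 0.24Q) dQ = 7.10×45.4954 + ½×0.24×45.4954² = 571.3971.

$571.40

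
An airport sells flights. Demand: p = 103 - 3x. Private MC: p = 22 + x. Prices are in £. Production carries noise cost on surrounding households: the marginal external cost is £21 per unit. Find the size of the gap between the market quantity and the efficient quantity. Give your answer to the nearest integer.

5 units

Market equilibrium (private): 22 + x = 103 - 3x → x_m = 20.2500.
Social marginal cost = private MC + MEC = 43 + x.
Set SMC = demand: 43 + x = 103 - 3x → x* = 15.0000.
Gap = |20.2500 − 15.0000| = 5.2500.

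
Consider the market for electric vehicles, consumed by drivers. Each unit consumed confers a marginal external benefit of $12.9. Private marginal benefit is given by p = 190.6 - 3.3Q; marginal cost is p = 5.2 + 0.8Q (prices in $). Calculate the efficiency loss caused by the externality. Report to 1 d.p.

Market equilibrium (private): 5.2 + 0.8Q = 190.6 - 3.3Q → Q_m = 45.2195.
Social marginal benefit = demand + MEB = 203.5 - 3.3Q.
Set SMB = MC: 203.5 - 3.3Q = 5.2 + 0.8Q → Q* = 48.3659.
Height of the DWL triangle at Q_m is SMB(Q_m) − MC(Q_m) = MEB(Q_m) = 12.9000.
DWL = ½ × 3.1464 × 12.9000 = 20.2943.

DWL = $20.3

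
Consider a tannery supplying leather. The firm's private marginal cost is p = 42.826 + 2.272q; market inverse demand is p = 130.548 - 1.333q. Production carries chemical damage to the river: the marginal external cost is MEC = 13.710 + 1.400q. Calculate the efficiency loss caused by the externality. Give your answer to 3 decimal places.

Market equilibrium (private): 42.826 + 2.272q = 130.548 - 1.333q → q_m = 24.3334.
Social marginal cost = private MC + MEC = 56.536 + 3.672q.
Set SMC = demand: 56.536 + 3.672q = 130.548 - 1.333q → q* = 14.7876.
The loss is the area between SMC and demand from q* to q_m; with linear curves that's a triangle of height MEC(q_m).
DWL = ½ × 9.5458 × 47.7768 = 228.0339.

DWL = 228.034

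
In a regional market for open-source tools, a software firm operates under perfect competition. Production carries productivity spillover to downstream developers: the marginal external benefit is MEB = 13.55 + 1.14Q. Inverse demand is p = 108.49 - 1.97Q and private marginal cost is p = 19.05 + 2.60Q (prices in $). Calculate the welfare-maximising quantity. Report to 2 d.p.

Social marginal cost = private MC − MEB = 5.50 + 1.46Q.
Set SMC = demand: 5.50 + 1.46Q = 108.49 - 1.97Q → Q* = 30.0262.

Q* = 30.03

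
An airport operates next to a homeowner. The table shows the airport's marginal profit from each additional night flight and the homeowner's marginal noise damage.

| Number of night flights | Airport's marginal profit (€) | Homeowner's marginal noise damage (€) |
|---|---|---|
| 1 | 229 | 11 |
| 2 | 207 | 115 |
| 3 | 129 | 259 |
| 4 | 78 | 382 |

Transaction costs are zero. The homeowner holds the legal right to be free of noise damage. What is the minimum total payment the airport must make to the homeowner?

€126

Efficient level: marginal profit ≥ marginal noise damage through level 2, so k* = 2.
With the homeowner holding the right, the airport must at least compensate total damage at k*: 11 + 115 = 126.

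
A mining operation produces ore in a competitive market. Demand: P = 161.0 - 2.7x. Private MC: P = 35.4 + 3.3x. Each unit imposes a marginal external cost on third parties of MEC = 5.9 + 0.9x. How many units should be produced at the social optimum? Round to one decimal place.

x* = 17.3

Social marginal cost = private MC + MEC = 41.3 + 4.2x.
Set SMC = demand: 41.3 + 4.2x = 161.0 - 2.7x → x* = 17.3478.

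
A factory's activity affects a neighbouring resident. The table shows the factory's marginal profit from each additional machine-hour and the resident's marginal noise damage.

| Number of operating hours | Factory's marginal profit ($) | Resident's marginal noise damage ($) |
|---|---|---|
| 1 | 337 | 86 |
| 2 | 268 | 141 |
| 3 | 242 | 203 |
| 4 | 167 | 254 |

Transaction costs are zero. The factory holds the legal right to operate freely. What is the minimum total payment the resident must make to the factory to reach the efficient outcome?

Left alone the factory would choose level 4 (marginal profit stays positive).
Efficient level: k* = 3 (marginal profit ≥ marginal noise damage through 3).
The resident must at least cover the factory's forgone profit from cutting 4→3: 167 = 167.

$167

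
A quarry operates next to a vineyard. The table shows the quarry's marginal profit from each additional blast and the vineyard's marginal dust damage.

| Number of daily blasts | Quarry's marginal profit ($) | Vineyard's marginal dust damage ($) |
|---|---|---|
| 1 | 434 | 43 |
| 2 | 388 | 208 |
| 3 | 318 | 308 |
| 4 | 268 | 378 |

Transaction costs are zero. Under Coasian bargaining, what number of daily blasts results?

Bargaining reaches the level where marginal profit last exceeds marginal dust damage.
That holds through level 3 (318 ≥ 308) but not at 4 (268 < 378).

3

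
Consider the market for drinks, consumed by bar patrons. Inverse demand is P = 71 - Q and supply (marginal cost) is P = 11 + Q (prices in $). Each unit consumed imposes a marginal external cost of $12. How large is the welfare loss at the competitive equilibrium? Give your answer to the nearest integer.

Market equilibrium (private): 11 + Q = 71 - Q → Q_m = 30.0000.
Social marginal benefit = demand − MEC = 59 - Q.
Set SMB = MC: 59 - Q = 11 + Q → Q* = 24.0000.
Height of the DWL triangle at Q_m is MC(Q_m) − SMB(Q_m) = MEC(Q_m) = 12.0000.
DWL = ½ × 6.0000 × 12.0000 = 36.0000.

DWL = $36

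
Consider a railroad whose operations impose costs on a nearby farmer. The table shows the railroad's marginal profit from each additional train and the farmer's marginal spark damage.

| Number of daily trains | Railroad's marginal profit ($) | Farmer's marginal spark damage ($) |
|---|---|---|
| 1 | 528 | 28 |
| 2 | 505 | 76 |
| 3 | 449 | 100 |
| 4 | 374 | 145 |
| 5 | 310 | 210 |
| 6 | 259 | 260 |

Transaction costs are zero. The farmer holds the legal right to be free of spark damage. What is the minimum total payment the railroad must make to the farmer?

Efficient level: marginal profit ≥ marginal spark damage through level 5, so k* = 5.
With the farmer holding the right, the railroad must at least compensate total damage at k*: 28 + 76 + 100 + 145 + 210 = 559.

$559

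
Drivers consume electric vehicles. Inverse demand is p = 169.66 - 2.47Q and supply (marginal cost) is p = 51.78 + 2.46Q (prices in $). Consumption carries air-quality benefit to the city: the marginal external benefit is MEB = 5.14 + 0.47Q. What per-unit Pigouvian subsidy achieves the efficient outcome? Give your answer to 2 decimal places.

subsidy = $18.10 per unit

Social marginal benefit = demand + MEB = 174.80 - 2.00Q.
Set SMB = MC: 174.80 - 2.00Q = 51.78 + 2.46Q → Q* = 27.5830.
The Pigouvian subsidy equals MEB at Q*: 5.14 + 0.47×27.5830 = 18.1040.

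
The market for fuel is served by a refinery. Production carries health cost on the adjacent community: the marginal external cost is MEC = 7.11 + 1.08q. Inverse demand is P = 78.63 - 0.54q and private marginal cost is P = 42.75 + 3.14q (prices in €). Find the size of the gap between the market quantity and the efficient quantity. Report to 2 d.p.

Market equilibrium (private): 42.75 + 3.14q = 78.63 - 0.54q → q_m = 9.7500.
Social marginal cost = private MC + MEC = 49.86 + 4.22q.
Set SMC = demand: 49.86 + 4.22q = 78.63 - 0.54q → q* = 6.0441.
Gap = |9.7500 − 6.0441| = 3.7059.

3.71 units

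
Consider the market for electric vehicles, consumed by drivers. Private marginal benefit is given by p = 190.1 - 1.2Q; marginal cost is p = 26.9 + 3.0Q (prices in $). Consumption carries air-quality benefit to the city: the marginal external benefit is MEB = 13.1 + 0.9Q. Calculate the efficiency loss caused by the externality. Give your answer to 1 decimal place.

DWL = $350.1

Market equilibrium (private): 26.9 + 3.0Q = 190.1 - 1.2Q → Q_m = 38.8571.
Social marginal benefit = demand + MEB = 203.2 - 0.3Q.
Set SMB = MC: 203.2 - 0.3Q = 26.9 + 3.0Q → Q* = 53.4242.
The welfare-loss triangle has base |Q_m − Q*| and height MEB(Q_m) (the vertical gap between SMB and MC is zero at Q* and MEB at Q_m).
DWL = ½ × 14.5671 × 48.0714 = 350.1304.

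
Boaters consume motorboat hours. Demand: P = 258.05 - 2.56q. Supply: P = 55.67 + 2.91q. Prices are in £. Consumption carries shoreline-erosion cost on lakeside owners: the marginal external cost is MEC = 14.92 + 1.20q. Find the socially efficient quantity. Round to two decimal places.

Social marginal benefit = demand − MEC = 243.13 - 3.76q.
Set SMB = MC: 243.13 - 3.76q = 55.67 + 2.91q → q* = 28.1049.

q* = 28.10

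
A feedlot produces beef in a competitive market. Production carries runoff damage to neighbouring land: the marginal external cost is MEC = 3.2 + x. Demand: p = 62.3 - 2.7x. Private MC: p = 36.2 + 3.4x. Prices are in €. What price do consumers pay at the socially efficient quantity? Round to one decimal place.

Social marginal cost = private MC + MEC = 39.4 + 4.4x.
Set SMC = demand: 39.4 + 4.4x = 62.3 - 2.7x → x* = 3.2254.
Consumer price on the demand curve at x*: 62.3 − 2.7×3.2254 = 53.5914.

P = €53.6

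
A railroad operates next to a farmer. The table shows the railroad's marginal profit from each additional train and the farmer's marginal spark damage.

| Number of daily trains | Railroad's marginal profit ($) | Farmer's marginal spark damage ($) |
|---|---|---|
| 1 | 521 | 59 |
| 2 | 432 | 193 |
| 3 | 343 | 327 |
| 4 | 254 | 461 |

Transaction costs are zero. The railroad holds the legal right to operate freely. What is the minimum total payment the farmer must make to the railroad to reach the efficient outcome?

$254

Left alone the railroad would choose level 4 (marginal profit stays positive).
Efficient level: k* = 3 (marginal profit ≥ marginal spark damage through 3).
The farmer must at least cover the railroad's forgone profit from cutting 4→3: 254 = 254.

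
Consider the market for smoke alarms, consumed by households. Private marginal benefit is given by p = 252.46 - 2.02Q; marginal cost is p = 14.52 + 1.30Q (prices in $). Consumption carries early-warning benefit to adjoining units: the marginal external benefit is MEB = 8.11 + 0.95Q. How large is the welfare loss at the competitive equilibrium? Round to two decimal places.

DWL = $1224.83

Market equilibrium (private): 14.52 + 1.30Q = 252.46 - 2.02Q → Q_m = 71.6687.
Social marginal benefit = demand + MEB = 260.57 - 1.07Q.
Set SMB = MC: 260.57 - 1.07Q = 14.52 + 1.30Q → Q* = 103.8186.
Between Q* and Q_m the wedge SMB − MC runs linearly from 0 to MEB(Q_m), so the loss is a triangle.
DWL = ½ × 32.1499 × 76.1952 = 1224.8340.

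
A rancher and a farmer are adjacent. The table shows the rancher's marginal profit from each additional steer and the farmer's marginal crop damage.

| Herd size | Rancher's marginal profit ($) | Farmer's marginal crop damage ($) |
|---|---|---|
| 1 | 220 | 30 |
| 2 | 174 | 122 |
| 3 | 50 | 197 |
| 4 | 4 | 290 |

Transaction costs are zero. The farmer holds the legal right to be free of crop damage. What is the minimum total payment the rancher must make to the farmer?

Efficient level: marginal profit ≥ marginal crop damage through level 2, so k* = 2.
With the farmer holding the right, the rancher must at least compensate total damage at k*: 30 + 122 = 152.

$152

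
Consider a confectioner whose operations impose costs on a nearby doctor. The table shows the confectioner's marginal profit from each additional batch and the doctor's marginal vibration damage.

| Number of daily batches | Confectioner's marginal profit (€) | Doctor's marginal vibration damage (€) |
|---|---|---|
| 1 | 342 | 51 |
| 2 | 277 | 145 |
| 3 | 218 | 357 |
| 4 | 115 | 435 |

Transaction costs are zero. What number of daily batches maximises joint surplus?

Bargaining reaches the level where marginal profit last exceeds marginal vibration damage.
That holds through level 2 (277 ≥ 145) but not at 3 (218 < 357).

2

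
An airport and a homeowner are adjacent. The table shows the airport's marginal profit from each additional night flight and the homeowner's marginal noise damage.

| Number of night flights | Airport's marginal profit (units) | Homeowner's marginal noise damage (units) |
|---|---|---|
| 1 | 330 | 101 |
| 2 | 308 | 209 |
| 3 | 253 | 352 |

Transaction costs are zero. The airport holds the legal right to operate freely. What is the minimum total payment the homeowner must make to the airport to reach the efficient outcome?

Left alone the airport would choose level 3 (marginal profit stays positive).
Efficient level: k* = 2 (marginal profit ≥ marginal noise damage through 2).
The homeowner must at least cover the airport's forgone profit from cutting 3→2: 253 = 253.

253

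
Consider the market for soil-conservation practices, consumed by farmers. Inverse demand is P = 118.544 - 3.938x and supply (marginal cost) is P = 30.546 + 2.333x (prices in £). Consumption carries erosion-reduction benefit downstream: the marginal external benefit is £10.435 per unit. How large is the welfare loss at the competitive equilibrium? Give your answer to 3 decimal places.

DWL = £8.682

Market equilibrium (private): 30.546 + 2.333x = 118.544 - 3.938x → x_m = 14.0325.
Social marginal benefit = demand + MEB = 128.979 - 3.938x.
Set SMB = MC: 128.979 - 3.938x = 30.546 + 2.333x → x* = 15.6965.
The loss is the area between SMB and MC from x* to x_m; with linear curves that's a triangle of height MEB(x_m).
DWL = ½ × 1.6640 × 10.4350 = 8.6819.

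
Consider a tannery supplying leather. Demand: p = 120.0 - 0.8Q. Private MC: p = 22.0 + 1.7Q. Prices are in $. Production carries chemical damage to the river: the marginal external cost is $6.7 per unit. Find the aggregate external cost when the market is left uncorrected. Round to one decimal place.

$262.6

Market equilibrium (private): 22.0 + 1.7Q = 120.0 - 0.8Q → Q_m = 39.2000.
Total external cost = MEC × Q_m = 6.7 × 39.2000 = 262.6400.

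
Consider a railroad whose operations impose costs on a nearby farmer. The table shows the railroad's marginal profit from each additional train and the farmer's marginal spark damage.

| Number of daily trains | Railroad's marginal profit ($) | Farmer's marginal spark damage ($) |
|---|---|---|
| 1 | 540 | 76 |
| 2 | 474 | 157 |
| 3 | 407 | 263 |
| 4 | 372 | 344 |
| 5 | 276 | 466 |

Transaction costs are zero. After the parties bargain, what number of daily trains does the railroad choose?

Bargaining reaches the level where marginal profit last exceeds marginal spark damage.
That holds through level 4 (372 ≥ 344) but not at 5 (276 < 466).

4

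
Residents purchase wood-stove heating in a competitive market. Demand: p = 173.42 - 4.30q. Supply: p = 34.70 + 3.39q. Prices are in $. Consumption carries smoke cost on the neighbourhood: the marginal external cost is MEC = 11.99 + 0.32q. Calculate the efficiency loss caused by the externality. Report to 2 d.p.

DWL = $19.69

Market equilibrium (private): 34.70 + 3.39q = 173.42 - 4.30q → q_m = 18.0390.
Social marginal benefit = demand − MEC = 161.43 - 4.62q.
Set SMB = MC: 161.43 - 4.62q = 34.70 + 3.39q → q* = 15.8215.
Height of the DWL triangle at q_m is MC(q_m) − SMB(q_m) = MEC(q_m) = 17.7625.
DWL = ½ × 2.2175 × 17.7625 = 19.6942.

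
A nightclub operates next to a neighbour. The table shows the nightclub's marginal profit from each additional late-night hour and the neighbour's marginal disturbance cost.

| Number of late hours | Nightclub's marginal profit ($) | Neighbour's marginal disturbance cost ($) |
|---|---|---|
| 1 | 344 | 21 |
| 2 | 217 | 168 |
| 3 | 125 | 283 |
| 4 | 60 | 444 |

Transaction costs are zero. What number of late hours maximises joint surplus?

Bargaining reaches the level where marginal profit last exceeds marginal disturbance cost.
That holds through level 2 (217 ≥ 168) but not at 3 (125 < 283).

2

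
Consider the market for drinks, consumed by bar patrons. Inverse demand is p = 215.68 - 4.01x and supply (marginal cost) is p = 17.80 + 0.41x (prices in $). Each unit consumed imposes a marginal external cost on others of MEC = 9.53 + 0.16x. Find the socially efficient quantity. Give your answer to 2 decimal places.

x* = 41.12

Social marginal benefit = demand − MEC = 206.15 - 4.17x.
Set SMB = MC: 206.15 - 4.17x = 17.80 + 0.41x → x* = 41.1245.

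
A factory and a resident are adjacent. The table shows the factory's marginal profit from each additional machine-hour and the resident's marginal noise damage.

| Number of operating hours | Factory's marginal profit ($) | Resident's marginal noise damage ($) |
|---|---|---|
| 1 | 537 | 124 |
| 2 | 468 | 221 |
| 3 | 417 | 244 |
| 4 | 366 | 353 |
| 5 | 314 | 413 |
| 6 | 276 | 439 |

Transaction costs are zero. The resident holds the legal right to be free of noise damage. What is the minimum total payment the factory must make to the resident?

$942

Efficient level: marginal profit ≥ marginal noise damage through level 4, so k* = 4.
With the resident holding the right, the factory must at least compensate total damage at k*: 124 + 221 + 244 + 353 = 942.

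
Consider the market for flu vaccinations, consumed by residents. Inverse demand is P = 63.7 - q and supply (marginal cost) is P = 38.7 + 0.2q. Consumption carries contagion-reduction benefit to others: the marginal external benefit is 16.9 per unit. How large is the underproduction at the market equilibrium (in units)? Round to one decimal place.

14.1 units

Market equilibrium (private): 38.7 + 0.2q = 63.7 - q → q_m = 20.8333.
Social marginal benefit = demand + MEB = 80.6 - q.
Set SMB = MC: 80.6 - q = 38.7 + 0.2q → q* = 34.9167.
Gap = |20.8333 − 34.9167| = 14.0834.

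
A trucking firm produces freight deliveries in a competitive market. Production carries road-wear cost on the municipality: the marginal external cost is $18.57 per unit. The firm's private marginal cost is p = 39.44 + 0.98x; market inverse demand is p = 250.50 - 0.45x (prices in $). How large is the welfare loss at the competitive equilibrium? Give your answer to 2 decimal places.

DWL = $120.58

Market equilibrium (private): 39.44 + 0.98x = 250.50 - 0.45x → x_m = 147.5944.
Social marginal cost = private MC + MEC = 58.01 + 0.98x.
Set SMC = demand: 58.01 + 0.98x = 250.50 - 0.45x → x* = 134.6084.
The welfare-loss triangle has base |x_m − x*| and height MEC(x_m) (the vertical gap between SMC and demand is zero at x* and MEC at x_m).
DWL = ½ × 12.9860 × 18.5700 = 120.5750.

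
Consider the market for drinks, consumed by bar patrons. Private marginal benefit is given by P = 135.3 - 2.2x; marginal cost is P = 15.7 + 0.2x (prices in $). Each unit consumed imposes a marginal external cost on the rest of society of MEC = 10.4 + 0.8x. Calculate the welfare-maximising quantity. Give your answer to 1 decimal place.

x* = 34.1

Social marginal benefit = demand − MEC = 124.9 - 3.0x.
Set SMB = MC: 124.9 - 3.0x = 15.7 + 0.2x → x* = 34.1250.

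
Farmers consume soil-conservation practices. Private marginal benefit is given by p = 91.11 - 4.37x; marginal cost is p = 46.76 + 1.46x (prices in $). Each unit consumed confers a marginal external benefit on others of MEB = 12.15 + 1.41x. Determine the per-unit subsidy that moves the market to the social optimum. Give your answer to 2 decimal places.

subsidy = $30.17 per unit

Social marginal benefit = demand + MEB = 103.26 - 2.96x.
Set SMB = MC: 103.26 - 2.96x = 46.76 + 1.46x → x* = 12.7828.
The Pigouvian subsidy equals MEB at x*: 12.15 + 1.41×12.7828 = 30.1737.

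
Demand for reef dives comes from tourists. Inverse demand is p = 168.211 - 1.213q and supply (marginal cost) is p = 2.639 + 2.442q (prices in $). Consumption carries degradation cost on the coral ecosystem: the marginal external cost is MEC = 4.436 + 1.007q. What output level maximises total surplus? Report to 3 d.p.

Social marginal benefit = demand − MEC = 163.775 - 2.220q.
Set SMB = MC: 163.775 - 2.220q = 2.639 + 2.442q → q* = 34.5637.

q* = 34.564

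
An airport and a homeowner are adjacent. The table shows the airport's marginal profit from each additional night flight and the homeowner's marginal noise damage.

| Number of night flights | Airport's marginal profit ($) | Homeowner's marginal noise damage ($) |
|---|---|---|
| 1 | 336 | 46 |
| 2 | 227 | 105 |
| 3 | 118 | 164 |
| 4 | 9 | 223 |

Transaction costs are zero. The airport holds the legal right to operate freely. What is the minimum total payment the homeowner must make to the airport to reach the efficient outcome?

$127

Left alone the airport would choose level 4 (marginal profit stays positive).
Efficient level: k* = 2 (marginal profit ≥ marginal noise damage through 2).
The homeowner must at least cover the airport's forgone profit from cutting 4→2: 118 + 9 = 127.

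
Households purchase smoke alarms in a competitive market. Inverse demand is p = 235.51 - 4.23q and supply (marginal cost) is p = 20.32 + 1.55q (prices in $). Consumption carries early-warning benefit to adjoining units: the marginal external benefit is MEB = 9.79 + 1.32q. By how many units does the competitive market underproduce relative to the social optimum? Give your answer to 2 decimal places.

13.21 units

Market equilibrium (private): 20.32 + 1.55q = 235.51 - 4.23q → q_m = 37.2301.
Social marginal benefit = demand + MEB = 245.30 - 2.91q.
Set SMB = MC: 245.30 - 2.91q = 20.32 + 1.55q → q* = 50.4439.
Gap = |37.2301 − 50.4439| = 13.2138.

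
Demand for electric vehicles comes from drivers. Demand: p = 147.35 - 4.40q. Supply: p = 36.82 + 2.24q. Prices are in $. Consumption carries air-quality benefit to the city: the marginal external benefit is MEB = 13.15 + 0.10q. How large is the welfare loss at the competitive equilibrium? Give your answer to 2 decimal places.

Market equilibrium (private): 36.82 + 2.24q = 147.35 - 4.40q → q_m = 16.6461.
Social marginal benefit = demand + MEB = 160.50 - 4.30q.
Set SMB = MC: 160.50 - 4.30q = 36.82 + 2.24q → q* = 18.9113.
The loss is the area between SMB and MC from q* to q_m; with linear curves that's a triangle of height MEB(q_m).
DWL = ½ × 2.2652 × 14.8146 = 16.7790.

DWL = $16.78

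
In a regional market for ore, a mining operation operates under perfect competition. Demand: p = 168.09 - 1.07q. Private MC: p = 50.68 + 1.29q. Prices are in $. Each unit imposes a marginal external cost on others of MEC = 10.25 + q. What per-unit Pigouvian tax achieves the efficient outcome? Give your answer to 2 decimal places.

tax = $42.14 per unit

Social marginal cost = private MC + MEC = 60.93 + 2.29q.
Set SMC = demand: 60.93 + 2.29q = 168.09 - 1.07q → q* = 31.8929.
The Pigouvian tax equals MEC at q*: 10.25 + 1.00×31.8929 = 42.1429.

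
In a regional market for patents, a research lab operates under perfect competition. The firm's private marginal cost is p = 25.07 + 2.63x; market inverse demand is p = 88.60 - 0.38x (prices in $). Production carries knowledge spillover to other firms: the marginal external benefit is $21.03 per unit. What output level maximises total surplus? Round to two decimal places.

x* = 28.09

Social marginal cost = private MC − MEB = 4.04 + 2.63x.
Set SMC = demand: 4.04 + 2.63x = 88.60 - 0.38x → x* = 28.0930.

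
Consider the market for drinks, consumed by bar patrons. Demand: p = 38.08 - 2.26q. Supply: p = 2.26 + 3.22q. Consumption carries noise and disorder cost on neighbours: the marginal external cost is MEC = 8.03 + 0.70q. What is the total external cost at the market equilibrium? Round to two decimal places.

67.44

Market equilibrium (private): 2.26 + 3.22q = 38.08 - 2.26q → q_m = 6.5365.
Total external cost = ∫₀^{q_m} (8.03 + 0.70q) dq = 8.03×6.5365 + ½×0.70×6.5365² = 67.4421.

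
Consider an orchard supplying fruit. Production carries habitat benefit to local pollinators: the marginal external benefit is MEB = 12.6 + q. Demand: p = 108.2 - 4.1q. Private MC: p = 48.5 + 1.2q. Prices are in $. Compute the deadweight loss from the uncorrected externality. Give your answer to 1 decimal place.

DWL = $66.2

Market equilibrium (private): 48.5 + 1.2q = 108.2 - 4.1q → q_m = 11.2642.
Social marginal cost = private MC − MEB = 35.9 + 0.2q.
Set SMC = demand: 35.9 + 0.2q = 108.2 - 4.1q → q* = 16.8140.
The loss is the area between SMC and demand from q* to q_m; with linear curves that's a triangle of height MEB(q_m).
DWL = ½ × 5.5498 × 23.8642 = 66.2208.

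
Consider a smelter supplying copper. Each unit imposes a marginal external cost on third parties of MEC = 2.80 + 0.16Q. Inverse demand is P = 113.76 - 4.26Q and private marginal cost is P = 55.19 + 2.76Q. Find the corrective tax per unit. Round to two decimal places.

Social marginal cost = private MC + MEC = 57.99 + 2.92Q.
Set SMC = demand: 57.99 + 2.92Q = 113.76 - 4.26Q → Q* = 7.7674.
The Pigouvian tax equals MEC at Q*: 2.80 + 0.16×7.7674 = 4.0428.

tax = 4.04 per unit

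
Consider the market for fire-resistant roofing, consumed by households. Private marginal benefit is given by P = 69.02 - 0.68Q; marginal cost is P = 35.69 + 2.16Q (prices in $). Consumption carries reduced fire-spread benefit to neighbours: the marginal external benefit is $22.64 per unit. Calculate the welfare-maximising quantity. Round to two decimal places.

Q* = 19.71

Social marginal benefit = demand + MEB = 91.66 - 0.68Q.
Set SMB = MC: 91.66 - 0.68Q = 35.69 + 2.16Q → Q* = 19.7077.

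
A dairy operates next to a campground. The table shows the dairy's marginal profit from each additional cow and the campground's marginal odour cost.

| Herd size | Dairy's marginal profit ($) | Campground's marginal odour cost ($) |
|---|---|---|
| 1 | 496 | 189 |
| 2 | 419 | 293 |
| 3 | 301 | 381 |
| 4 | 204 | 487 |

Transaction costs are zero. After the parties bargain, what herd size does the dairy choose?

2

Bargaining reaches the level where marginal profit last exceeds marginal odour cost.
That holds through level 2 (419 ≥ 293) but not at 3 (301 < 381).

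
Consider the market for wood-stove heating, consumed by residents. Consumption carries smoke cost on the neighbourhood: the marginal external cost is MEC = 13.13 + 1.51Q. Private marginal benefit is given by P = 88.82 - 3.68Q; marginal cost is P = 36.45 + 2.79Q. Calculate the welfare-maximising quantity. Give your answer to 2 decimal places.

Q* = 4.92

Social marginal benefit = demand − MEC = 75.69 - 5.19Q.
Set SMB = MC: 75.69 - 5.19Q = 36.45 + 2.79Q → Q* = 4.9173.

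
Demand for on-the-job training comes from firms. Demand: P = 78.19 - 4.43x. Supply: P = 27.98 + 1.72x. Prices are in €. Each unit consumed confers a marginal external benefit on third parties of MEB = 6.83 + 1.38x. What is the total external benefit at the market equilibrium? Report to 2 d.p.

€101.75

Market equilibrium (private): 27.98 + 1.72x = 78.19 - 4.43x → x_m = 8.1642.
Total external benefit = ∫₀^{x_m} (6.83 + 1.38x) dx = 6.83×8.1642 + ½×1.38×8.1642² = 101.7529.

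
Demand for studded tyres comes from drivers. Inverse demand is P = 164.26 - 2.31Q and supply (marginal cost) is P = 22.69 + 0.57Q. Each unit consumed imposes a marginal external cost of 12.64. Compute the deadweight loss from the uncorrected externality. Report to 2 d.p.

Market equilibrium (private): 22.69 + 0.57Q = 164.26 - 2.31Q → Q_m = 49.1563.
Social marginal benefit = demand − MEC = 151.62 - 2.31Q.
Set SMB = MC: 151.62 - 2.31Q = 22.69 + 0.57Q → Q* = 44.7674.
Height of the DWL triangle at Q_m is MC(Q_m) − SMB(Q_m) = MEC(Q_m) = 12.6400.
DWL = ½ × 4.3889 × 12.6400 = 27.7378.

DWL = 27.74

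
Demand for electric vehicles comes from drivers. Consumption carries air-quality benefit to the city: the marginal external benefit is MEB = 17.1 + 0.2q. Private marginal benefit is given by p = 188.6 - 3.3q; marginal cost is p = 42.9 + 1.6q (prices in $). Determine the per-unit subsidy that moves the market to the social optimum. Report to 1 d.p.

subsidy = $24.0 per unit

Social marginal benefit = demand + MEB = 205.7 - 3.1q.
Set SMB = MC: 205.7 - 3.1q = 42.9 + 1.6q → q* = 34.6383.
The Pigouvian subsidy equals MEB at q*: 17.1 + 0.2×34.6383 = 24.0277.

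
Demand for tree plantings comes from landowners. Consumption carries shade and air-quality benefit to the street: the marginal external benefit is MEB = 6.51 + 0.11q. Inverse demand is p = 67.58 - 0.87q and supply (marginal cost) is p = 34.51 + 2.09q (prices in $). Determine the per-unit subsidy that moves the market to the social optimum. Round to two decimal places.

subsidy = $8.04 per unit

Social marginal benefit = demand + MEB = 74.09 - 0.76q.
Set SMB = MC: 74.09 - 0.76q = 34.51 + 2.09q → q* = 13.8877.
The Pigouvian subsidy equals MEB at q*: 6.51 + 0.11×13.8877 = 8.0376.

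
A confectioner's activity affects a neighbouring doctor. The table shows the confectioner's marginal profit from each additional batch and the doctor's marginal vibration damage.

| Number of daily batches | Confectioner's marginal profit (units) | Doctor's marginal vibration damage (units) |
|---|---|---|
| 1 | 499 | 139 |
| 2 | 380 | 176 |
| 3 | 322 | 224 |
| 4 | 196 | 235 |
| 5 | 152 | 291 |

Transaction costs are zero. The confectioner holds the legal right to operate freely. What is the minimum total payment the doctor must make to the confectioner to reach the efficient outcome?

Left alone the confectioner would choose level 5 (marginal profit stays positive).
Efficient level: k* = 3 (marginal profit ≥ marginal vibration damage through 3).
The doctor must at least cover the confectioner's forgone profit from cutting 5→3: 196 + 152 = 348.

348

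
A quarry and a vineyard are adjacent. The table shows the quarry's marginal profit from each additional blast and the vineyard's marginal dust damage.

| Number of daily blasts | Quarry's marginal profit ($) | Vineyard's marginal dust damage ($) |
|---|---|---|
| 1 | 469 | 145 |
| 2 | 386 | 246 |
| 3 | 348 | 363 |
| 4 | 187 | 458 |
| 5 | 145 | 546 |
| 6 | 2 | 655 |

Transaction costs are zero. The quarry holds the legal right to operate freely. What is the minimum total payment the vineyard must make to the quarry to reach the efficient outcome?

Left alone the quarry would choose level 6 (marginal profit stays positive).
Efficient level: k* = 2 (marginal profit ≥ marginal dust damage through 2).
The vineyard must at least cover the quarry's forgone profit from cutting 6→2: 348 + 187 + 145 + 2 = 682.

$682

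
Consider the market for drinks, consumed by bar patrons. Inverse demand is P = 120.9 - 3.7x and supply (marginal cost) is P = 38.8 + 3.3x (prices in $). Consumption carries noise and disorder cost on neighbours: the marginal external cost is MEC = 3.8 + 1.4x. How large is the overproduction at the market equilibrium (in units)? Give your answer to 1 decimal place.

2.4 units

Market equilibrium (private): 38.8 + 3.3x = 120.9 - 3.7x → x_m = 11.7286.
Social marginal benefit = demand − MEC = 117.1 - 5.1x.
Set SMB = MC: 117.1 - 5.1x = 38.8 + 3.3x → x* = 9.3214.
Gap = |11.7286 − 9.3214| = 2.4072.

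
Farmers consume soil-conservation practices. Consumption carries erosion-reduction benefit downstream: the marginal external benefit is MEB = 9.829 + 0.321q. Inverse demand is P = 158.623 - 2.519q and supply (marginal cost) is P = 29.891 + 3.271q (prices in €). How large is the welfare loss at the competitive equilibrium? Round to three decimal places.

DWL = €26.316

Market equilibrium (private): 29.891 + 3.271q = 158.623 - 2.519q → q_m = 22.2335.
Social marginal benefit = demand + MEB = 168.452 - 2.198q.
Set SMB = MC: 168.452 - 2.198q = 29.891 + 3.271q → q* = 25.3357.
The loss is the area between SMB and MC from q* to q_m; with linear curves that's a triangle of height MEB(q_m).
DWL = ½ × 3.1022 × 16.9660 = 26.3160.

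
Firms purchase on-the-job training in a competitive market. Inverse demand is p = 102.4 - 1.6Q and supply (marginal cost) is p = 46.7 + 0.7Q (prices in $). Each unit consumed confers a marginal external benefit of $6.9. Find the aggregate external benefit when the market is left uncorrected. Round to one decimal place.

Market equilibrium (private): 46.7 + 0.7Q = 102.4 - 1.6Q → Q_m = 24.2174.
Total external benefit = MEB × Q_m = 6.9 × 24.2174 = 167.1001.

$167.1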